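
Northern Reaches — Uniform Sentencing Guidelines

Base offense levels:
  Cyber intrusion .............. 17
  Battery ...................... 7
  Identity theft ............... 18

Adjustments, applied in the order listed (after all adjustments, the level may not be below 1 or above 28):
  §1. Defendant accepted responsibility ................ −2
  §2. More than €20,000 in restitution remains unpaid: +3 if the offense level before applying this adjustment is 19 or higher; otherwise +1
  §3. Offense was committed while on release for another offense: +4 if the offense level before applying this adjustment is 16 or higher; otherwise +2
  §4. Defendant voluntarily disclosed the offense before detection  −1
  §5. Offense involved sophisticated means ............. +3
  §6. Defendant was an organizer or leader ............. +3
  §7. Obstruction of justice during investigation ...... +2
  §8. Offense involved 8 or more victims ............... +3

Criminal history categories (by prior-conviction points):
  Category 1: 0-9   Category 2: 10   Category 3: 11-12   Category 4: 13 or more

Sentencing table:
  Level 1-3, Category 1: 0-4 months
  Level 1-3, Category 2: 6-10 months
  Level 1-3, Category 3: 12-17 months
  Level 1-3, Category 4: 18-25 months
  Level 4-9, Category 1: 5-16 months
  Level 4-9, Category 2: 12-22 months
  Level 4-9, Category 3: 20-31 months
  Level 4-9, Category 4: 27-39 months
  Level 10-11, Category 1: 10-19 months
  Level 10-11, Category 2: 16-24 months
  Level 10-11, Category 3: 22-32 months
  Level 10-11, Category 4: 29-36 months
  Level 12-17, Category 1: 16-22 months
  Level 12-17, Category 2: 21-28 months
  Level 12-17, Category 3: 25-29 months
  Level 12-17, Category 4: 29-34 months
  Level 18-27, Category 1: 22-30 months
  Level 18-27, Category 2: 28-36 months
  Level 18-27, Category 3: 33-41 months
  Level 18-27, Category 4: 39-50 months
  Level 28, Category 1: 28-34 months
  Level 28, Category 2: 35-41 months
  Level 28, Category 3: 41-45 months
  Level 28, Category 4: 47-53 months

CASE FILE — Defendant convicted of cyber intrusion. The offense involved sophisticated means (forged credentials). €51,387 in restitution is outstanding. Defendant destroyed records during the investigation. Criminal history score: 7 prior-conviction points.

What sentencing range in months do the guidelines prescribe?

Base offense level for cyber intrusion: 17.
§1 does not apply.
§2 applies (level before this adjustment is 17 < 19, so +1): 17 + 1 = 18.
§3 does not apply.
§4 does not apply.
§5 applies: 18 + 3 = 21.
§7 applies: 21 + 2 = 23.
§8 does not apply.
Final offense level: 23.
Criminal history: 7 prior points → Category 1 (0-9).
Level 23 falls in the 18-27 band.
Grid: Level 18-27 × Category 1 = 22-30 months.

22-30 months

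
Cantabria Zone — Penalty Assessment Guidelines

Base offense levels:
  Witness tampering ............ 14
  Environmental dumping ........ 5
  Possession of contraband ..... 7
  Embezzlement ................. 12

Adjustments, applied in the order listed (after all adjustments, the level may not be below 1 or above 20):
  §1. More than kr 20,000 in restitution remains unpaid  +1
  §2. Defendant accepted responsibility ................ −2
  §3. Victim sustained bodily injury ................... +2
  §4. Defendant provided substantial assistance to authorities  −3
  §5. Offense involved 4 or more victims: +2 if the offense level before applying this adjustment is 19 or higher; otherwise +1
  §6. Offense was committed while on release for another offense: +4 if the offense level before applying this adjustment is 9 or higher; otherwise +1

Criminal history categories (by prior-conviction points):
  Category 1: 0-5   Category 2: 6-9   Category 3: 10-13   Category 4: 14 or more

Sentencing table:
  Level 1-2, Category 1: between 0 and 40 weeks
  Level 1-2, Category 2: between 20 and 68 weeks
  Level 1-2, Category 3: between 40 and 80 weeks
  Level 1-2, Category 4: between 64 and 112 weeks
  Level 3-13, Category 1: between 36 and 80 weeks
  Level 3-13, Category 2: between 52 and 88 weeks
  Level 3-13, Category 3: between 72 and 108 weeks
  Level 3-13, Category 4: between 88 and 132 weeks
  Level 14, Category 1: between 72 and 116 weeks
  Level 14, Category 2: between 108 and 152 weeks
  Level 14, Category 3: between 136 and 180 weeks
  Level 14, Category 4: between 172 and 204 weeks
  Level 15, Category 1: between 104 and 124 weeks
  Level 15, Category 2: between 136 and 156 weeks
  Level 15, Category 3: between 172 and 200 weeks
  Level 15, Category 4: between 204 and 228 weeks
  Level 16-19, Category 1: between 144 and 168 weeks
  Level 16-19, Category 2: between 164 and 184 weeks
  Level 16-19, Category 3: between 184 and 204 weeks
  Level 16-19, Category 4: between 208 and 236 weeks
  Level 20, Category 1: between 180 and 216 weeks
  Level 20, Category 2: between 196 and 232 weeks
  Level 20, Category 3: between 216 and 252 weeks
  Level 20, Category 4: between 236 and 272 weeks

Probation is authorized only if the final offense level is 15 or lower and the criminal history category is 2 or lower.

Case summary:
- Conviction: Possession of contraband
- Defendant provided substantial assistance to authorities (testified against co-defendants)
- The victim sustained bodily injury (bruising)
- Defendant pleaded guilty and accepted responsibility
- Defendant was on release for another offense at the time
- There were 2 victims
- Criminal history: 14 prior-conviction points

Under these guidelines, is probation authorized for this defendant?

No

Base offense level for possession of contraband: 7.
§1 does not apply.
§2 applies: 7 − 2 = 5.
§3 applies: 5 + 2 = 7.
§4 applies: 7 − 3 = 4.
§6 applies (level before this adjustment is 4 < 9, so +1): 4 + 1 = 5.
Final offense level: 5.
Criminal history: 14 prior points → Category 4 (14+).
Level 5 falls in the 3-13 band.
Grid: Level 3-13 × Category 4 = 88-132 weeks.
Probation check: level 5 ≤ 15 and category 4 > 2 → not eligible.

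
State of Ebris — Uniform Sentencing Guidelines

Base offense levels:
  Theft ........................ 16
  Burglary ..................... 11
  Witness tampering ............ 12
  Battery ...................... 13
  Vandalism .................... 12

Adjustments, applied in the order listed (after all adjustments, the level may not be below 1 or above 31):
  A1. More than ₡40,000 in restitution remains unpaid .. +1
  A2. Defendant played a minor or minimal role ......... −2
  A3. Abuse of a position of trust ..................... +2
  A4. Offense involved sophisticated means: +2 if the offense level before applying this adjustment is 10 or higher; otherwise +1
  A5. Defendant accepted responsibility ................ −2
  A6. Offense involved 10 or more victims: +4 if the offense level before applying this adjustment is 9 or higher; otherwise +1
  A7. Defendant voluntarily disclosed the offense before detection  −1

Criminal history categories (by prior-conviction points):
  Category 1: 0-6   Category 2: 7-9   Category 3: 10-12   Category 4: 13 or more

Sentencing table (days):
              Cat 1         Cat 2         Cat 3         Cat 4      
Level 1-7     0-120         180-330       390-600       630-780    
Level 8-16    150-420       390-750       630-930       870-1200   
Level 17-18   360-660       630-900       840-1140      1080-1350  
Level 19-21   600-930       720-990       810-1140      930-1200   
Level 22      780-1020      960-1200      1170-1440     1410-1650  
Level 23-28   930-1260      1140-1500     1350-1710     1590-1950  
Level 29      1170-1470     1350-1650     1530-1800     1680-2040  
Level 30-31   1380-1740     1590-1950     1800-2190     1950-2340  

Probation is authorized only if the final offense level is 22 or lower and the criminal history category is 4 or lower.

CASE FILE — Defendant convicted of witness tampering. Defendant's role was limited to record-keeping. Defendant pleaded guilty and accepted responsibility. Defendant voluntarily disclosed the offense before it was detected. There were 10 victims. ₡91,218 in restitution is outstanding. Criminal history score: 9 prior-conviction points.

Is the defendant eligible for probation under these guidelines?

Base offense level for witness tampering: 12.
A1 applies: 12 + 1 = 13.
A2 applies: 13 − 2 = 11.
A4 does not apply.
A5 applies: 11 − 2 = 9.
A6 applies (level before this adjustment is 9 ≥ 9, so +4): 9 + 4 = 13.
A7 applies: 13 − 1 = 12.
Final offense level: 12.
Criminal history: 9 prior points → Category 2 (7-9).
Level 12 falls in the 8-16 band.
Grid: Level 8-16 × Category 2 = 390-750 days.
Probation check: level 12 ≤ 22 and category 2 ≤ 4 → eligible.

Yes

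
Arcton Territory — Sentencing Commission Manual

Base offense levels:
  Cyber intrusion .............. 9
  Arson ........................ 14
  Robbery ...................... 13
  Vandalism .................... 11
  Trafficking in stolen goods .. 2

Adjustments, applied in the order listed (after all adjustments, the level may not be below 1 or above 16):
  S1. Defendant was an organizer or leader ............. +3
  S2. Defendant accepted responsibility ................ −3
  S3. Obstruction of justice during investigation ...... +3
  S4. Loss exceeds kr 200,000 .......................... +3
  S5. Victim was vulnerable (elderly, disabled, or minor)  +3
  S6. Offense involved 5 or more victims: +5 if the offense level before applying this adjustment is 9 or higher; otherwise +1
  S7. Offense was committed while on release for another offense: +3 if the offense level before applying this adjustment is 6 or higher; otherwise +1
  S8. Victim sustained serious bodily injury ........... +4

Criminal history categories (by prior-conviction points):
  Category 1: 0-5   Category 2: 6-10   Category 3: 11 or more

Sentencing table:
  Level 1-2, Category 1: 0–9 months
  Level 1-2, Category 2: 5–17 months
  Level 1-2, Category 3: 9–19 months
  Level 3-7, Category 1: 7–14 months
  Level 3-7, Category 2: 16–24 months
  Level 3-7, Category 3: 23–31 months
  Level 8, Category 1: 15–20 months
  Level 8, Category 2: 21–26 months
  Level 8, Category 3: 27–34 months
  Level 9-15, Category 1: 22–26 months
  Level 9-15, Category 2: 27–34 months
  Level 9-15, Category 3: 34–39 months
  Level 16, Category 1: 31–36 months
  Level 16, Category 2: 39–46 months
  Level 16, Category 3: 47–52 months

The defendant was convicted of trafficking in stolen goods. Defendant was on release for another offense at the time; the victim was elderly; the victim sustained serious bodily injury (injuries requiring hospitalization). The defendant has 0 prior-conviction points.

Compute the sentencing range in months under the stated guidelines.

22-26 months

Base offense level for trafficking in stolen goods: 2.
S2 does not apply.
S3 does not apply.
S4 does not apply.
S5 applies: 2 + 3 = 5.
S6 does not apply.
S7 applies (level before this adjustment is 5 < 6, so +1): 5 + 1 = 6.
S8 applies: 6 + 4 = 10.
Final offense level: 10.
Criminal history: 0 prior points → Category 1 (0-5).
Level 10 falls in the 9-15 band.
Grid: Level 9-15 × Category 1 = 22-26 months.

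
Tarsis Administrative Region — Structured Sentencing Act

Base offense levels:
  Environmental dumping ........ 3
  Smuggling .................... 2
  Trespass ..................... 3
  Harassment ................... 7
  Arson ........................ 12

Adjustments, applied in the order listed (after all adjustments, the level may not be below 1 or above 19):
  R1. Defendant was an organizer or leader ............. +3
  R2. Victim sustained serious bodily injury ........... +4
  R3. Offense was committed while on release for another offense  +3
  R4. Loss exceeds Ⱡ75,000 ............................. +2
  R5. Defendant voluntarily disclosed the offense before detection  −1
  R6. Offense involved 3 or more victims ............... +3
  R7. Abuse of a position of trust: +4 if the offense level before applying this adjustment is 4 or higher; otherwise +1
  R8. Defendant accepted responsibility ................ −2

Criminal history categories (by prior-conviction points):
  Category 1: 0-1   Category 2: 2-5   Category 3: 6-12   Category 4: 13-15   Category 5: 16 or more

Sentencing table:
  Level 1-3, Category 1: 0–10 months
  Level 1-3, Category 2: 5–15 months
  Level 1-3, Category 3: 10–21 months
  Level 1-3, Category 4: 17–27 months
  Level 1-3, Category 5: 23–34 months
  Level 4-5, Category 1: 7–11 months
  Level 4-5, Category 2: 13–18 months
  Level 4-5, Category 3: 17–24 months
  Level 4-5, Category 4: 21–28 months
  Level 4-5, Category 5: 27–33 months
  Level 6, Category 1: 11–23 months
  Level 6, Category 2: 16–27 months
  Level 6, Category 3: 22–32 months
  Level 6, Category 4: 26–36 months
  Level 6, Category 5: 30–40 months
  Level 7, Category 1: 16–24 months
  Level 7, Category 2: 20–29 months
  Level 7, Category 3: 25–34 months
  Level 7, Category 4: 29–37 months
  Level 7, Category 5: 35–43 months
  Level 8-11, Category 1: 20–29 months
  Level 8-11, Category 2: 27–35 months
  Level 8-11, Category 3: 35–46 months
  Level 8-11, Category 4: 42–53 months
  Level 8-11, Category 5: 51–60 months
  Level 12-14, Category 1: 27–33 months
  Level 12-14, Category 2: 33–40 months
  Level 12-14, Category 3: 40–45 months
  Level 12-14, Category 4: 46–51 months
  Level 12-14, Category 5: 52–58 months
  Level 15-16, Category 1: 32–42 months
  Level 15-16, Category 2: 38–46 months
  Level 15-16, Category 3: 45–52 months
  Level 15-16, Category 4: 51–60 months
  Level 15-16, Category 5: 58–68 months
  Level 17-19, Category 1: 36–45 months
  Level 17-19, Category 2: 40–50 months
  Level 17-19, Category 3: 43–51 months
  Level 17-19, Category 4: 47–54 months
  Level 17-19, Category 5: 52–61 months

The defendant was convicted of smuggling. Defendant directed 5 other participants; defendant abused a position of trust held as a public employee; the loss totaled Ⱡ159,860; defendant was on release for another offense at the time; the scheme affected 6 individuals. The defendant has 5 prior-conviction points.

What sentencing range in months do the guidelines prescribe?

Base offense level for smuggling: 2.
R1 applies: 2 + 3 = 5.
R2 does not apply.
R3 applies: 5 + 3 = 8.
R4 applies: 8 + 2 = 10.
R5 does not apply.
R6 applies: 10 + 3 = 13.
R7 applies (level before this adjustment is 13 ≥ 4, so +4): 13 + 4 = 17.
Final offense level: 17.
Criminal history: 5 prior points → Category 2 (2-5).
Level 17 falls in the 17-19 band.
Grid: Level 17-19 × Category 2 = 40-50 months.

40-50 months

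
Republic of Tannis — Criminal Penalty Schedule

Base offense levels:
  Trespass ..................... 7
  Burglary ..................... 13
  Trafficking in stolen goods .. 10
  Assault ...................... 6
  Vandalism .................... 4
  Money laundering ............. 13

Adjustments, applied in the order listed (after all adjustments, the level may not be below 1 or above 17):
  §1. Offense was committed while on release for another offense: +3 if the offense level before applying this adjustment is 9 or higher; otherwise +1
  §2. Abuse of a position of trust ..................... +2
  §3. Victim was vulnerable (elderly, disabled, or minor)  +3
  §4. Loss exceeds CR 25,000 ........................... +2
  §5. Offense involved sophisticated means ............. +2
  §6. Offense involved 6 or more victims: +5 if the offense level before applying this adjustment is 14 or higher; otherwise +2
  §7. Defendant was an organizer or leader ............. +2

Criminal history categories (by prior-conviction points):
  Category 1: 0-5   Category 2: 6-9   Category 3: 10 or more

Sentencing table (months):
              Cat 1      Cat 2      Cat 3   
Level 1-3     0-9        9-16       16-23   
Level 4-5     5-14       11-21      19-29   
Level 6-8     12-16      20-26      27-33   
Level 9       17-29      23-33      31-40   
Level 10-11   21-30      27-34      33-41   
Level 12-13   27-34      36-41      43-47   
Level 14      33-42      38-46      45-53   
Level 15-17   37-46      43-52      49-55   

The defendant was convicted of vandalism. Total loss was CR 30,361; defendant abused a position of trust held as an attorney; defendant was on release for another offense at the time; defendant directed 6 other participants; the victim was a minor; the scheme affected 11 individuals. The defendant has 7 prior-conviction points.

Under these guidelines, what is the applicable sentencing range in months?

Base offense level for vandalism: 4.
§1 applies (level before this adjustment is 4 < 9, so +1): 4 + 1 = 5.
§2 applies: 5 + 2 = 7.
§3 applies: 7 + 3 = 10.
§4 applies: 10 + 2 = 12.
§5 does not apply.
§6 applies (level before this adjustment is 12 < 14, so +2): 12 + 2 = 14.
§7 applies: 14 + 2 = 16.
Final offense level: 16.
Criminal history: 7 prior points → Category 2 (6-9).
Level 16 falls in the 15-17 band.
Grid: Level 15-17 × Category 2 = 43-52 months.

43-52 months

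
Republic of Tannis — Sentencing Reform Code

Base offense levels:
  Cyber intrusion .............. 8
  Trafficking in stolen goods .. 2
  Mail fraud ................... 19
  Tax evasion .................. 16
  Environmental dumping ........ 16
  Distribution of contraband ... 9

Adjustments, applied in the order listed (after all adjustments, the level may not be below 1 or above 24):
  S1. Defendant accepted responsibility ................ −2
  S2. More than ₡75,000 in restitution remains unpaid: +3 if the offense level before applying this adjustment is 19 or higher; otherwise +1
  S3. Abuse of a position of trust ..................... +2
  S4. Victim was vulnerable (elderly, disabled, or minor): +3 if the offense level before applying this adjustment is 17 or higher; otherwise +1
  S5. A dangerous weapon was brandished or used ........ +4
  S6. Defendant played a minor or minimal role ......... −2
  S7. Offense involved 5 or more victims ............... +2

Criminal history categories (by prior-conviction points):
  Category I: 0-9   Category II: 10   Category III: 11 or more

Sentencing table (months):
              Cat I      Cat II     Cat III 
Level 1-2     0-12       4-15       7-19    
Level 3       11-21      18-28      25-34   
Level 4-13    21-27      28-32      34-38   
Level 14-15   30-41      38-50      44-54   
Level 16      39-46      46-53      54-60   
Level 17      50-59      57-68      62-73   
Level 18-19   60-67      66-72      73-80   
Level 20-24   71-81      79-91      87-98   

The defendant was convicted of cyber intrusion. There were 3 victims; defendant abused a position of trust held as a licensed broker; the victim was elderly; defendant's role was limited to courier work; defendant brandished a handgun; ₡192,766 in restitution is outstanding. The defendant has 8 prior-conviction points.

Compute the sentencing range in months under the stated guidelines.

30-41 months

Base offense level for cyber intrusion: 8.
S1 does not apply.
S2 applies (level before this adjustment is 8 < 19, so +1): 8 + 1 = 9.
S3 applies: 9 + 2 = 11.
S4 applies (level before this adjustment is 11 < 17, so +1): 11 + 1 = 12.
S5 applies: 12 + 4 = 16.
S6 applies: 16 − 2 = 14.
Final offense level: 14.
Criminal history: 8 prior points → Category I (0-9).
Level 14 falls in the 14-15 band.
Grid: Level 14-15 × Category I = 30-41 months.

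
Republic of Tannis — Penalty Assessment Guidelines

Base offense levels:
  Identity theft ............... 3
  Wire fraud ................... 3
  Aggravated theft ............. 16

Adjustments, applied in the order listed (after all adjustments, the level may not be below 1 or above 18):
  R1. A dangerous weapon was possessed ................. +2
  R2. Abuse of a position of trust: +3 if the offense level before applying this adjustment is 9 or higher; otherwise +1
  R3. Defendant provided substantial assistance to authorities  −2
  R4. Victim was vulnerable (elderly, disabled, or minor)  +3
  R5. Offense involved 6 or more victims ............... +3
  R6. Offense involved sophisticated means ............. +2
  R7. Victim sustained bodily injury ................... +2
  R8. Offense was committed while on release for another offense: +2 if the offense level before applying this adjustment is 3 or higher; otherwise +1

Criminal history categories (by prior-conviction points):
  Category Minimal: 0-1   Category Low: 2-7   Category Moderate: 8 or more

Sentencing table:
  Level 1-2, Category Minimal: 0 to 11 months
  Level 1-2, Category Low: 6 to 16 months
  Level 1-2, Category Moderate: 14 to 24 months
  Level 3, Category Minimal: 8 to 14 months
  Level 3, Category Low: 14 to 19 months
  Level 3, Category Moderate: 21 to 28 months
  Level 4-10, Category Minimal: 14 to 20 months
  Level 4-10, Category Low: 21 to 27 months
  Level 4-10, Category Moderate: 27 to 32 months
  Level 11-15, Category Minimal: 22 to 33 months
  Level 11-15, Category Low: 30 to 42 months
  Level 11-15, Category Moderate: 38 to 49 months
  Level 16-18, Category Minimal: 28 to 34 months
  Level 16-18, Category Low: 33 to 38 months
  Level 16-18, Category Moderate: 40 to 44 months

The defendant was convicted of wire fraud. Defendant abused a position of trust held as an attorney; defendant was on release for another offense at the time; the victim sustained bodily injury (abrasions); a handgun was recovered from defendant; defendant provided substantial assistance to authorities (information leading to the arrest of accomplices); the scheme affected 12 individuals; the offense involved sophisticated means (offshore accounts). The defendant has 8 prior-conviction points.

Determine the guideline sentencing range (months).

Base offense level for wire fraud: 3.
R1 applies: 3 + 2 = 5.
R2 applies (level before this adjustment is 5 < 9, so +1): 5 + 1 = 6.
R3 applies: 6 − 2 = 4.
R4 does not apply.
R5 applies: 4 + 3 = 7.
R6 applies: 7 + 2 = 9.
R7 applies: 9 + 2 = 11.
R8 applies (level before this adjustment is 11 ≥ 3, so +2): 11 + 2 = 13.
Final offense level: 13.
Criminal history: 8 prior points → Category Moderate (8+).
Level 13 falls in the 11-15 band.
Grid: Level 11-15 × Category Moderate = 38-49 months.

38-49 months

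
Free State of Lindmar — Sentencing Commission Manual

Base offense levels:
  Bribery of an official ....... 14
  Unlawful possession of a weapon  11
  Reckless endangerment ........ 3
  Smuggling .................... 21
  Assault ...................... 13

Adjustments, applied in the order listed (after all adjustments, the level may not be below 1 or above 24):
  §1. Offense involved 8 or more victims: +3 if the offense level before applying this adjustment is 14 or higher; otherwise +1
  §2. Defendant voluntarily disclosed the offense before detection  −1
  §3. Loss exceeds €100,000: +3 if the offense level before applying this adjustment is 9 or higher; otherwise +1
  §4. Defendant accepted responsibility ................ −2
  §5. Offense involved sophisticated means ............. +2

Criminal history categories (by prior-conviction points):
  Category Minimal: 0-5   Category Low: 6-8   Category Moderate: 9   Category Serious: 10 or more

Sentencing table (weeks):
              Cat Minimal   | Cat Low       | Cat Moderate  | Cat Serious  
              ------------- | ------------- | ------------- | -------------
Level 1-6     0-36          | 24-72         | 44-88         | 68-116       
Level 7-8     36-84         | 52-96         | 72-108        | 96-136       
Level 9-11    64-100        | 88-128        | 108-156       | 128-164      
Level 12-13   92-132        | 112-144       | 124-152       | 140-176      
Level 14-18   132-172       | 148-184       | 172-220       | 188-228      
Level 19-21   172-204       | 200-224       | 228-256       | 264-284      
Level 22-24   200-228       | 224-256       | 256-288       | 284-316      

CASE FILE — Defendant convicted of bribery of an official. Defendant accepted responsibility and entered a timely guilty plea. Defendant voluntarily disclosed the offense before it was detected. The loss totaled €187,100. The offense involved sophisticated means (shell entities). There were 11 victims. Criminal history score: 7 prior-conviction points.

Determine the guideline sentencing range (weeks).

200-224 weeks

Base offense level for bribery of an official: 14.
§1 applies (level before this adjustment is 14 ≥ 14, so +3): 14 + 3 = 17.
§2 applies: 17 − 1 = 16.
§3 applies (level before this adjustment is 16 ≥ 9, so +3): 16 + 3 = 19.
§4 applies: 19 − 2 = 17.
§5 applies: 17 + 2 = 19.
Final offense level: 19.
Criminal history: 7 prior points → Category Low (6-8).
Level 19 falls in the 19-21 band.
Grid: Level 19-21 × Category Low = 200-224 weeks.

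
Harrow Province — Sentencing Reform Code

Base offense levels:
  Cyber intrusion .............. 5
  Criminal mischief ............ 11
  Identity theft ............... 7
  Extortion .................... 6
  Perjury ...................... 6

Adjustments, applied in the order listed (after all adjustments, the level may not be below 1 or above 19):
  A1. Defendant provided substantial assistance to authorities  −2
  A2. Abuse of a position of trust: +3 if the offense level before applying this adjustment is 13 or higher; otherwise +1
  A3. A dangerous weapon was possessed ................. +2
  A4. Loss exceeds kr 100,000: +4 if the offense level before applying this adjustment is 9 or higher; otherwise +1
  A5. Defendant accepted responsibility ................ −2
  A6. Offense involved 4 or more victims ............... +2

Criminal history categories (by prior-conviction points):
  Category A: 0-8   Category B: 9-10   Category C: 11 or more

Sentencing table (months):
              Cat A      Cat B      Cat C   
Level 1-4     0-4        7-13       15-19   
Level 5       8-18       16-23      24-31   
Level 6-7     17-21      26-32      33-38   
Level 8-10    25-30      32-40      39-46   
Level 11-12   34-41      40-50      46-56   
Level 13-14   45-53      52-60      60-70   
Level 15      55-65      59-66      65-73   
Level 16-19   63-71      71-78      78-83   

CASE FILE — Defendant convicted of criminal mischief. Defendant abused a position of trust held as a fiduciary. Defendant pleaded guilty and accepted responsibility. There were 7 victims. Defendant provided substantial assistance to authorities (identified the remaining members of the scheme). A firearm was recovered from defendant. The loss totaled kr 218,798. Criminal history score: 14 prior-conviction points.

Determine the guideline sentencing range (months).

Base offense level for criminal mischief: 11.
A1 applies: 11 − 2 = 9.
A2 applies (level before this adjustment is 9 < 13, so +1): 9 + 1 = 10.
A3 applies: 10 + 2 = 12.
A4 applies (level before this adjustment is 12 ≥ 9, so +4): 12 + 4 = 16.
A5 applies: 16 − 2 = 14.
A6 applies: 14 + 2 = 16.
Final offense level: 16.
Criminal history: 14 prior points → Category C (11+).
Level 16 falls in the 16-19 band.
Grid: Level 16-19 × Category C = 78-83 months.

78-83 months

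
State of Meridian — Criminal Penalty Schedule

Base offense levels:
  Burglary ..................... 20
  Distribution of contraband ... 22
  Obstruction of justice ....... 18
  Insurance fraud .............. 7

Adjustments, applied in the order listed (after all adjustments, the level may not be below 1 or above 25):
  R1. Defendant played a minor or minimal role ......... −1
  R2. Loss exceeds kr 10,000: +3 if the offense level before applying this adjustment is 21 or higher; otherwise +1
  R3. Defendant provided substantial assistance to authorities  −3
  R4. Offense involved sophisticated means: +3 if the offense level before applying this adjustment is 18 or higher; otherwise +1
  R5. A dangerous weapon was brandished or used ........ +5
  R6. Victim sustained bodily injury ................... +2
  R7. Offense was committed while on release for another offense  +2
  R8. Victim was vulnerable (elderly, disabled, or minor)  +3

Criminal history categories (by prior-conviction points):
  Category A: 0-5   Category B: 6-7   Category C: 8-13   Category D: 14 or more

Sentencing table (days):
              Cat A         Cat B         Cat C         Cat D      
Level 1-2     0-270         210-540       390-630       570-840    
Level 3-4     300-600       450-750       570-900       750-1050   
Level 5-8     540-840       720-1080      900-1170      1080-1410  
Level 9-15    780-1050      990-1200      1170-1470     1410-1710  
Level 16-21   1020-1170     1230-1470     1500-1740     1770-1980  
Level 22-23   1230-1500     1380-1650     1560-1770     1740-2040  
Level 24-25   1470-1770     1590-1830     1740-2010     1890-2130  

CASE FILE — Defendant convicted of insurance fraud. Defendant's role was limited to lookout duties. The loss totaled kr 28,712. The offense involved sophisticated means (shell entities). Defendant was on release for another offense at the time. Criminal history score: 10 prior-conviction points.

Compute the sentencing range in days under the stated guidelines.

1170-1470 days

Base offense level for insurance fraud: 7.
R1 applies: 7 − 1 = 6.
R2 applies (level before this adjustment is 6 < 21, so +1): 6 + 1 = 7.
R4 applies (level before this adjustment is 7 < 18, so +1): 7 + 1 = 8.
R5 does not apply.
R7 applies: 8 + 2 = 10.
Final offense level: 10.
Criminal history: 10 prior points → Category C (8-13).
Level 10 falls in the 9-15 band.
Grid: Level 9-15 × Category C = 1170-1470 days.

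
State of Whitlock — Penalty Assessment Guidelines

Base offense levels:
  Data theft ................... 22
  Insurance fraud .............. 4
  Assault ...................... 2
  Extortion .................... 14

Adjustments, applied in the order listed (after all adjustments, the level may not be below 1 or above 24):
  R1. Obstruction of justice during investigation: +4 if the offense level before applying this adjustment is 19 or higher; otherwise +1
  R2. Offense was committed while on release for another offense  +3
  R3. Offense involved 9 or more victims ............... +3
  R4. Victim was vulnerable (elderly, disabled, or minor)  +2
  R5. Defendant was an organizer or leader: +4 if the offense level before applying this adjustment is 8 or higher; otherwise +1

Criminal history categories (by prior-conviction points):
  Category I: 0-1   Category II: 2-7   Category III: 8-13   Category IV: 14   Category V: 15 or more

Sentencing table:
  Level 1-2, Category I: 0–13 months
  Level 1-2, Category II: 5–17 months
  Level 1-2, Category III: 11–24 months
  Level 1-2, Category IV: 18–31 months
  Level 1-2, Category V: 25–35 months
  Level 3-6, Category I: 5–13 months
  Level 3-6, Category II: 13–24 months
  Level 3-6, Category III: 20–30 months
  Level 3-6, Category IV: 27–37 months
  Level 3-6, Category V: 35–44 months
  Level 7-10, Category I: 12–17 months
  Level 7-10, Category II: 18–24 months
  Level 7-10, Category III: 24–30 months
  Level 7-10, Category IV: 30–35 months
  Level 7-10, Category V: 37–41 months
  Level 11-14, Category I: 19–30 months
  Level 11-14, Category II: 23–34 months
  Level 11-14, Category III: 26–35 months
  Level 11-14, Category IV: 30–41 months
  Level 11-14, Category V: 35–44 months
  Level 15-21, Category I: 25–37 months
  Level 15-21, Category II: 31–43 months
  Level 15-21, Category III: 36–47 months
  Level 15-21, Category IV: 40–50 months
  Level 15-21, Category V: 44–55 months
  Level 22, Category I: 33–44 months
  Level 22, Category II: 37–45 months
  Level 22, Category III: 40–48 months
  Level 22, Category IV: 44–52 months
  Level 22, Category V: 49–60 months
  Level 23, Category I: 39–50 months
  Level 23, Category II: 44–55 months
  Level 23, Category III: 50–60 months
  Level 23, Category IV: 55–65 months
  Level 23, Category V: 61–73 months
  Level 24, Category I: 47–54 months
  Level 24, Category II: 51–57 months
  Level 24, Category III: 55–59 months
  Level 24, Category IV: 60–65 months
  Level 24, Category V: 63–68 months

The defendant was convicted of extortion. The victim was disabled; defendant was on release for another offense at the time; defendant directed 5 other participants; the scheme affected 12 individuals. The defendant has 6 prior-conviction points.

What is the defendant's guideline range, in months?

Base offense level for extortion: 14.
R1 does not apply.
R2 applies: 14 + 3 = 17.
R3 applies: 17 + 3 = 20.
R4 applies: 20 + 2 = 22.
R5 applies (level before this adjustment is 22 ≥ 8, so +4): 22 + 4 = 26.
Level 26 exceeds the maximum of 24; capped at 24.
Final offense level: 24.
Criminal history: 6 prior points → Category II (2-7).
Level 24 falls in the 24 band.
Grid: Level 24 × Category II = 51-57 months.

51-57 months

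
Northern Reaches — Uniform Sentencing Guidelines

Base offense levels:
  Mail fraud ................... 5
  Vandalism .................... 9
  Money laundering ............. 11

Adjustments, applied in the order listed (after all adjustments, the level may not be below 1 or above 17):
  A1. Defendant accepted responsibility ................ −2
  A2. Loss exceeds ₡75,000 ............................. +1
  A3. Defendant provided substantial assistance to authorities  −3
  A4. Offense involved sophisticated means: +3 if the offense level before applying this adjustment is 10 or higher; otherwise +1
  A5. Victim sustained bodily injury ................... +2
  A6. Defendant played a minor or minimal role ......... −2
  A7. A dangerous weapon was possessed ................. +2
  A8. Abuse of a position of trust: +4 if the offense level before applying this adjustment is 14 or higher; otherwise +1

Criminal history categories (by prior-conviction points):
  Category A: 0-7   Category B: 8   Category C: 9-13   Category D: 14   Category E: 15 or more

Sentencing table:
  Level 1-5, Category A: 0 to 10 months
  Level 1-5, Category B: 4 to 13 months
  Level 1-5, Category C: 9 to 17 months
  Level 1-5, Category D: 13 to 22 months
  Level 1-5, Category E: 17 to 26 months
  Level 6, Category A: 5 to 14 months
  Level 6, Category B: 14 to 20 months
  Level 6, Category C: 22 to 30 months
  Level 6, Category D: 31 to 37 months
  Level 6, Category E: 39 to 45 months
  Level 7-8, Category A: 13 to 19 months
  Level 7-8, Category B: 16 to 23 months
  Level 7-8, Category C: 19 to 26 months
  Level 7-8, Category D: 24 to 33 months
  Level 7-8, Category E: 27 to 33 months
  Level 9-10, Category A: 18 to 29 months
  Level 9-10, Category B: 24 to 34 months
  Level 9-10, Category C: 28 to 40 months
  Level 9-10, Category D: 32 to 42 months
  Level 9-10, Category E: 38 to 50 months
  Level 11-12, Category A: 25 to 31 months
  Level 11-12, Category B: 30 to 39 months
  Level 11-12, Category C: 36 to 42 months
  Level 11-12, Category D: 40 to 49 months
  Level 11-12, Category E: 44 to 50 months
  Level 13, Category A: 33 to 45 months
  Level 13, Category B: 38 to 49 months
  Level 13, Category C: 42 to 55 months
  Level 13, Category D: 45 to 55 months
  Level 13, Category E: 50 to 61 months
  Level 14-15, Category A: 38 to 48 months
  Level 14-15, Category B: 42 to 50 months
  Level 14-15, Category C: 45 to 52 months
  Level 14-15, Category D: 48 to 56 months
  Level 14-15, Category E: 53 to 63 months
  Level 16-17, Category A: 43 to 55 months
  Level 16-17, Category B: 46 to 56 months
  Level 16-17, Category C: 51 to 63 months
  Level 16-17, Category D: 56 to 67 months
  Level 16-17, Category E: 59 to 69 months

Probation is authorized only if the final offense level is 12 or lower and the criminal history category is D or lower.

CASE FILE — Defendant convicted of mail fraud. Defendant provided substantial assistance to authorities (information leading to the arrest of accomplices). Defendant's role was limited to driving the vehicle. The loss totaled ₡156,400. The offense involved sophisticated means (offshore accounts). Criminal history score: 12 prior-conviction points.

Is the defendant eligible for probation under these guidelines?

Base offense level for mail fraud: 5.
A2 applies: 5 + 1 = 6.
A3 applies: 6 − 3 = 3.
A4 applies (level before this adjustment is 3 < 10, so +1): 3 + 1 = 4.
A5 does not apply.
A6 applies: 4 − 2 = 2.
A7 does not apply.
Final offense level: 2.
Criminal history: 12 prior points → Category C (9-13).
Level 2 falls in the 1-5 band.
Grid: Level 1-5 × Category C = 9-17 months.
Probation check: level 2 ≤ 12 and category C ≤ D → eligible.

Yes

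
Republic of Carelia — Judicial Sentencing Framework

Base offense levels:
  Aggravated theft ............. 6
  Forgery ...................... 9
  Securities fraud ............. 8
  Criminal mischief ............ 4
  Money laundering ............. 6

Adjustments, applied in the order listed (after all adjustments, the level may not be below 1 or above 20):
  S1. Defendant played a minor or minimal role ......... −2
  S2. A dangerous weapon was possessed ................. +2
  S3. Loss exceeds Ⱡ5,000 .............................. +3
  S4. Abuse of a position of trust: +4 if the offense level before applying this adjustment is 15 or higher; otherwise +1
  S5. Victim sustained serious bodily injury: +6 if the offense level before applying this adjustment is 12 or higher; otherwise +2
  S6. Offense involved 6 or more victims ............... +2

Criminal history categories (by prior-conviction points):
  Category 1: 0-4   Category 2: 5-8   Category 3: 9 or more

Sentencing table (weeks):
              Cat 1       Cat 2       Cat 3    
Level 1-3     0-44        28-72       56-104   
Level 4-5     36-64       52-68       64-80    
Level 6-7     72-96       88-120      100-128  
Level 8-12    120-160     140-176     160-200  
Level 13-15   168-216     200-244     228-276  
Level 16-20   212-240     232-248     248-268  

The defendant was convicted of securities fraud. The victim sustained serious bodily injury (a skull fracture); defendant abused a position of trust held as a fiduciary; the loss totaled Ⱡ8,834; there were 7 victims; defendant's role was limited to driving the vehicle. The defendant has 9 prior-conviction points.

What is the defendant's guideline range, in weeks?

Base offense level for securities fraud: 8.
S1 applies: 8 − 2 = 6.
S2 does not apply.
S3 applies: 6 + 3 = 9.
S4 applies (level before this adjustment is 9 < 15, so +1): 9 + 1 = 10.
S5 applies (level before this adjustment is 10 < 12, so +2): 10 + 2 = 12.
S6 applies: 12 + 2 = 14.
Final offense level: 14.
Criminal history: 9 prior points → Category 3 (9+).
Level 14 falls in the 13-15 band.
Grid: Level 13-15 × Category 3 = 228-276 weeks.

228-276 weeks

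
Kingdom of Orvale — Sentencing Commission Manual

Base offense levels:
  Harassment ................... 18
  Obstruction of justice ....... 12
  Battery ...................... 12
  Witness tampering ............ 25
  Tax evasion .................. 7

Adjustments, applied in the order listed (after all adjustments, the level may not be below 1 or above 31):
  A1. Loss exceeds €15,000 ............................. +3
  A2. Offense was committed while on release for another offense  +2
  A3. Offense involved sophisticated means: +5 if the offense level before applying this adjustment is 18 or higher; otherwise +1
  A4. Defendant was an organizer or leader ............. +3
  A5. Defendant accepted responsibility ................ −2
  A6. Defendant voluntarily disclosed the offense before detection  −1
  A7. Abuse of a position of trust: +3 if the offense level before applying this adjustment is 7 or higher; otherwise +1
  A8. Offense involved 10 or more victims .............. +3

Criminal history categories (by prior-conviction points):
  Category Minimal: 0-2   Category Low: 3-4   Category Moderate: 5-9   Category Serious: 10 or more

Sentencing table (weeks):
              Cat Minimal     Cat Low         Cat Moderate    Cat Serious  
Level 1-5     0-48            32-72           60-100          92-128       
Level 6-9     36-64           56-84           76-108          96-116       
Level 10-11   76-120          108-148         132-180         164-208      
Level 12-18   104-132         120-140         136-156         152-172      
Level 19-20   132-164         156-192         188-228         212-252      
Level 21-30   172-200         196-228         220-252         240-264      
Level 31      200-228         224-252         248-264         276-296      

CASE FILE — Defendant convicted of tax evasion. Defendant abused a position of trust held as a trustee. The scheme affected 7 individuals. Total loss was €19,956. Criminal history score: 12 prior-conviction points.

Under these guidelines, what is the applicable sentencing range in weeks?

Base offense level for tax evasion: 7.
A1 applies: 7 + 3 = 10.
A2 does not apply.
A3 does not apply.
A4 does not apply.
A6 does not apply.
A7 applies (level before this adjustment is 10 ≥ 7, so +3): 10 + 3 = 13.
Final offense level: 13.
Criminal history: 12 prior points → Category Serious (10+).
Level 13 falls in the 12-18 band.
Grid: Level 12-18 × Category Serious = 152-172 weeks.

152-172 weeks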